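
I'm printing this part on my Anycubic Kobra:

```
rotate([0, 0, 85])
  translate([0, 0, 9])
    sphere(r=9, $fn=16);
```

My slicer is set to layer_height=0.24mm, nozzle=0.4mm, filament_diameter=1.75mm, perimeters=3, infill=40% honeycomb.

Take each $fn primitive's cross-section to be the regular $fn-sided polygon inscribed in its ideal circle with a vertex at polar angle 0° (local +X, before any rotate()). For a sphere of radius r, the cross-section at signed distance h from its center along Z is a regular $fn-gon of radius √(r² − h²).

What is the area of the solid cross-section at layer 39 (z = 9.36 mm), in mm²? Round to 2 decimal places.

At z = 9.36 mm: the r=9 sphere slices to a regular 16-gon of circumradius 8.993 (√(r²−h²) with h=0.36 from center) (area = (16/2)·8.993²·sin(360°/16) = 247.58 mm²); (rotated 85° about Z; rotation is an isometry so areas/perimeters/island counts are preserved). Overall, the cross-section is a single solid region. Net area = 247.58 mm².

247.58 mm²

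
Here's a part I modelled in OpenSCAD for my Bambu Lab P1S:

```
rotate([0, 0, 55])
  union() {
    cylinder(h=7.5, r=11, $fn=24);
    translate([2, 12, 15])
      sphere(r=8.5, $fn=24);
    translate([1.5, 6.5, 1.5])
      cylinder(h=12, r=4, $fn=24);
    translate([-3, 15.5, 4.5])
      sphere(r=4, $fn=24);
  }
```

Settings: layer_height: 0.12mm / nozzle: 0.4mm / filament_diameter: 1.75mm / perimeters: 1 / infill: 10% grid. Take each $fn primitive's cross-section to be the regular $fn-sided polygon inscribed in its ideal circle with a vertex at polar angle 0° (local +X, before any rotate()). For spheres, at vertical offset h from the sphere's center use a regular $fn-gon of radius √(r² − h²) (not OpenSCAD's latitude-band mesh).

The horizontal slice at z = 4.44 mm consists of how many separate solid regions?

At z = 4.44 mm: the cylinder: section is a regular 24-gon, circumradius r=11; the sphere at (2, 12) is absent (|z−center|=10.560 > r=8.5); the r=4 cylinder at (1.5, 6.5) gives a regular 24-gon of circumradius 4 (constant along its height); the r=4 sphere at (-3, 15.5) contributes a regular 24-gon of circumradius √(4²−0.06²) = 4.000; Combining (union): the regions partially overlap (shared area 49.69 mm²), so overlapping operands fuse into one piece — 2 connected regions; (rotated 55° about Z; rotation is an isometry so areas/perimeters/island counts are preserved). The result has 2 disconnected regions.

2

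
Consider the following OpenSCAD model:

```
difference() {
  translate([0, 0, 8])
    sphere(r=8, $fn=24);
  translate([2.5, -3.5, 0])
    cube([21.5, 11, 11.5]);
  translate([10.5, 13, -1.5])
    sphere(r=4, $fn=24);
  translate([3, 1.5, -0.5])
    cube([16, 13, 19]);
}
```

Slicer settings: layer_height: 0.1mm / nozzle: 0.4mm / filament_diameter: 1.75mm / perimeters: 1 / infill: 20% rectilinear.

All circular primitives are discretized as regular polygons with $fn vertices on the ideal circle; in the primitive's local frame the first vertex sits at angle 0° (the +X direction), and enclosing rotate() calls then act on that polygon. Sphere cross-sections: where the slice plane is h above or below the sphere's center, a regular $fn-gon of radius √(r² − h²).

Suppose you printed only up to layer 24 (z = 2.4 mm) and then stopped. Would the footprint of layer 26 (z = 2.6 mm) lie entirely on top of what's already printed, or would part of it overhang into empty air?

part overhangs

Compare the two slices. At z = 2.4: the r=8 sphere slices to a regular 24-gon of circumradius 5.713 (√(r²−h²) with h=5.6 from center) (area = (24/2)·5.713²·sin(360°/24) = 101.37 mm²); the 21.5×11 cube at (2.5, -3.5) contributes its full rectangle (area 236.50 mm²); the sphere at (10.5, 13): section is a regular 24-gon, circumradius = √(r²−h²) = √(4²−3.9²) = 0.889 (area = (24/2)·0.889²·sin(360°/24) = 2.45 mm²); the cube at (3, 1.5) (footprint 16×13) is included at this height (area 208.00 mm²); Taking the first minus the rest: starting from the r=8 sphere (101.37 mm²), the 21.5×11 cube at (2.5, -3.5) partially overlaps it — only the 21.41 mm² overlap (of its 236.50 mm²) is removed, clipping the outline; the r=4 sphere at (10.5, 13) misses the remaining region (no effect); the 16×13 cube at (3, 1.5) misses the remaining region (no effect) — area = 79.97 mm². At z = 2.6: the r=8 sphere slices to a regular 24-gon of circumradius 5.903 (√(r²−h²) with h=5.4 from center) (area = (24/2)·5.903²·sin(360°/24) = 108.21 mm²); the cube at (2.5, -3.5) is present — its section is the full 21.5×11 rectangle (area 236.50 mm²); the sphere at (10.5, 13) is not intersected at this z (|z−center|=4.100 > r=4); the cube at (3, 1.5) is present — its section is the full 16×13 rectangle (area 208.00 mm²); Taking the first minus the rest: starting from the r=8 sphere (108.21 mm²), the 21.5×11 cube at (2.5, -3.5) partially overlaps it — only the 23.34 mm² overlap (of its 236.50 mm²) is removed, clipping the outline; the 16×13 cube at (3, 1.5) misses the remaining region (no effect) — area = 84.87 mm². Checking containment: at z = 2.6 the cross-section extends beyond the z = 2.4 cross-section by about 4.90 mm².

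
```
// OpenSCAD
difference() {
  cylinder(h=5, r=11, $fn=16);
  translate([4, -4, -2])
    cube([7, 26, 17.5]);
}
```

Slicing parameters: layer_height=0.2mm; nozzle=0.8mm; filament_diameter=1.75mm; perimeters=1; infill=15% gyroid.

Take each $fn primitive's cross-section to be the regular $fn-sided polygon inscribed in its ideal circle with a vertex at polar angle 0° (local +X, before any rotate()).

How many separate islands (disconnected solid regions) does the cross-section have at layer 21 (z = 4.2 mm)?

At z = 4.2 mm: the cylinder: section is a regular 16-gon, circumradius r=11; the cube at (4, -4) (footprint 7×26) is included at this height; Taking the first minus the rest: starting from the r=11 cylinder, the 7×26 cube at (4, -4) partially overlaps it — only the 76.61 mm² overlap (of its 182.00 mm²) is removed, clipping the outline — 1 connected region. Overall, the cross-section is a single solid region. Island count = 1.

1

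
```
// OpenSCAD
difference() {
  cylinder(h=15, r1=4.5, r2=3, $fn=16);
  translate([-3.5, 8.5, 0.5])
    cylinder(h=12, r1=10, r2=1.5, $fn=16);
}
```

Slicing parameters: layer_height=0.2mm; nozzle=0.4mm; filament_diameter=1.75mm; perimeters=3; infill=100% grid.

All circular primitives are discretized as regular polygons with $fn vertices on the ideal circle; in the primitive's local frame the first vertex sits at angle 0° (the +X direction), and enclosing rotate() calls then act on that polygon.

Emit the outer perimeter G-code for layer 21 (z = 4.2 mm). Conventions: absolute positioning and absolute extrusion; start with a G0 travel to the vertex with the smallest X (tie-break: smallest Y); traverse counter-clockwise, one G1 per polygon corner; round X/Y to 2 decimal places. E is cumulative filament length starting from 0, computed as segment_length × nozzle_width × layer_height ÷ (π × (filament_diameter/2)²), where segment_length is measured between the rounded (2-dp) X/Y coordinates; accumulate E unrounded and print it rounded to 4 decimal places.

G0 X-4.08 Y0.00 Z4.20
G1 X-3.77 Y-1.56 E0.0529
G1 X-2.88 Y-2.88 E0.1059
G1 X-1.56 Y-3.77 E0.1588
G1 X0.00 Y-4.08 E0.2117
G1 X1.56 Y-3.77 E0.2646
G1 X2.88 Y-2.88 E0.3176
G1 X3.77 Y-1.56 E0.3705
G1 X4.08 Y0.00 E0.4234
G1 X3.77 Y1.56 E0.4763
G1 X2.88 Y2.88 E0.5293
G1 X1.89 Y3.55 E0.5690
G1 X1.72 Y3.28 E0.5796
G1 X-0.68 Y1.68 E0.6756
G1 X-3.50 Y1.12 E0.7712
G1 X-3.84 Y1.19 E0.7827
G1 X-4.08 Y0.00 E0.8231

At z = 4.2 mm: the cone (r1=4.5→r2=3) has section circumradius 4.080 here — a regular 16-gon; the cone at (-3.5, 8.5) (r1=10→r2=1.5) has section circumradius 7.379 here — a regular 16-gon; After the difference (first − rest): starting from the cone, the cone at (-3.5, 8.5) partially overlaps it — only the 9.05 mm² overlap (of its 166.70 mm²) is removed, clipping the outline — 1 connected region. The outline is a single polygon with 16 vertices. Extrusion per mm of travel: 0.4 × 0.2 / (π × 0.875²) = 0.033260. Accumulating E over each segment gives final E = 0.8231.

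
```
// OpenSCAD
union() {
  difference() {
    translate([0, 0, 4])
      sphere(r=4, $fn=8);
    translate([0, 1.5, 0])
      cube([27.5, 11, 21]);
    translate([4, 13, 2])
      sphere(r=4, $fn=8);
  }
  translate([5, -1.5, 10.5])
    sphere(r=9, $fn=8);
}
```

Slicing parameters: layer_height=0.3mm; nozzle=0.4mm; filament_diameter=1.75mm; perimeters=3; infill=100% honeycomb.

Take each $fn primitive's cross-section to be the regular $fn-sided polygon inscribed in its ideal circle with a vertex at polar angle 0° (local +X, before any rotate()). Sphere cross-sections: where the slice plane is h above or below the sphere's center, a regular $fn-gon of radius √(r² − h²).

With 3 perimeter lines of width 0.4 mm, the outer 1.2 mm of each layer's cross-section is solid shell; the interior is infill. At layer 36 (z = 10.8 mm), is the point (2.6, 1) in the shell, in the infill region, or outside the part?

infill

At z = 10.8 mm: the sphere is not intersected at this z (|z−center|=6.800 > r=4); the cube at (0, 1.5) (footprint 27.5×11) is included at this height; the sphere at (4, 13) is absent (|z−center|=8.800 > r=4); Subtracting the remaining from the first: the first operand is absent here, so nothing remains; the r=9 sphere at (5, -1.5) slices to a regular 8-gon of circumradius 8.995 (√(r²−h²) with h=0.3 from center); Taking the union: only the r=9 sphere at (5, -1.5) is present, so the union is just that shape — 1 connected region. Overall, the cross-section is a single solid region. The nearest boundary edge runs (5.00, 7.49)→(-1.36, 4.86); distance from the point to it = 5.08 mm. The point is inside the cross-section and 5.08 mm from the nearest boundary — more than the 1.2 mm shell width (3 × 0.4), so it's in the infill interior.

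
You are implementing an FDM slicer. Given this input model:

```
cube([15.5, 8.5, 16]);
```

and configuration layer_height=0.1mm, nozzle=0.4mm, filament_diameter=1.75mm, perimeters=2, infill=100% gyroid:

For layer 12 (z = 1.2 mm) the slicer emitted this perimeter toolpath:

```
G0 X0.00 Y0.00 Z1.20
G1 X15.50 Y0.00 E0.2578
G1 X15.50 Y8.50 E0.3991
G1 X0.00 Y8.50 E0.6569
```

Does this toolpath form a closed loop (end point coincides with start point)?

no

Start point (G0): (0.00, 0.00). End point (last G1): the path does not return to the start — open.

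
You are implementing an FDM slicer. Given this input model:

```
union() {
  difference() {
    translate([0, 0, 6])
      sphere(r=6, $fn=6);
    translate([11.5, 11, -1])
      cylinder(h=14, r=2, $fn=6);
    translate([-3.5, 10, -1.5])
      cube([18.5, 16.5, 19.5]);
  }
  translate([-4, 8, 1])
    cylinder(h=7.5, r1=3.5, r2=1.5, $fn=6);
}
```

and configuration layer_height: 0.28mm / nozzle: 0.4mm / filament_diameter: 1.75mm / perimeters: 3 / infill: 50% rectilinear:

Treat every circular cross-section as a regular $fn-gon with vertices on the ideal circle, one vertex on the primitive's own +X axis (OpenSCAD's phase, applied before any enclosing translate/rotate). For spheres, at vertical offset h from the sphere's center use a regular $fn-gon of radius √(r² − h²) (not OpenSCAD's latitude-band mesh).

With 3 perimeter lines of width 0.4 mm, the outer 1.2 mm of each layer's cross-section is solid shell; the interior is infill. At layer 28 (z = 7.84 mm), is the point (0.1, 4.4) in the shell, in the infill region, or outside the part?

At z = 7.84 mm: the sphere: section is a regular 6-gon, circumradius = √(r²−h²) = √(6²−1.84²) = 5.711; the cylinder at (11.5, 11): section is a regular 6-gon, circumradius r=2; the cube at (-3.5, 10) is present — its section is the full 18.5×16.5 rectangle; Subtracting the remaining from the first: starting from the r=6 sphere, the r=2 cylinder at (11.5, 11) misses the remaining region (no effect); the 18.5×16.5 cube at (-3.5, 10) misses the remaining region (no effect) — 1 connected region; the cone at (-4, 8) contributes a regular 6-gon of circumradius 1.676 (interpolated between r1=3.5 and r2=1.5 at t=0.912); Taking the union: the 2 present regions are separate (no shared area or edge), so areas and boundary lengths simply add and each stays a separate island — 2 connected regions. Overall, the cross-section has 2 separate islands. The nearest boundary edge runs (-2.86, 4.95)→(2.86, 4.95); distance from the point to it = 0.55 mm. (Shell/infill is judged within the island containing the point — the largest one.) The point is inside the cross-section, 0.55 mm from the nearest boundary — within the 1.2 mm shell band (3 × 0.4).

shell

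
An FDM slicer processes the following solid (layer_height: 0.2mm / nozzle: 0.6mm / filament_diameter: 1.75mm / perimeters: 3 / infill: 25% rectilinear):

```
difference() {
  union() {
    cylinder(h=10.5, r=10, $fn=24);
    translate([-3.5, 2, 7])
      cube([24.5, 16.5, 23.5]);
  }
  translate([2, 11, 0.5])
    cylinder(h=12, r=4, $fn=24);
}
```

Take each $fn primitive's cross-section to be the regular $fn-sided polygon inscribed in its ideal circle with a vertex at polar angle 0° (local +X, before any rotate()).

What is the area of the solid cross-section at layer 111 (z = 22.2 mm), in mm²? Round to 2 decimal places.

At z = 22.2 mm: the cylinder is absent (z outside [0, 10.5]); the 24.5×16.5 cube at (-3.5, 2) contributes its full rectangle (area 404.25 mm²); Combining (union): only the 24.5×16.5 cube at (-3.5, 2) is present, so the union is just that shape — area = 404.25 mm²; the cylinder at (2, 11) does not reach this height (z outside [0.5, 12.5]); Taking the first minus the rest: none of the subtracted shapes is present at this height, so the result so far is unchanged — area = 404.25 mm². Overall, the cross-section is a single solid region. Net area = 404.25 mm².

404.25 mm²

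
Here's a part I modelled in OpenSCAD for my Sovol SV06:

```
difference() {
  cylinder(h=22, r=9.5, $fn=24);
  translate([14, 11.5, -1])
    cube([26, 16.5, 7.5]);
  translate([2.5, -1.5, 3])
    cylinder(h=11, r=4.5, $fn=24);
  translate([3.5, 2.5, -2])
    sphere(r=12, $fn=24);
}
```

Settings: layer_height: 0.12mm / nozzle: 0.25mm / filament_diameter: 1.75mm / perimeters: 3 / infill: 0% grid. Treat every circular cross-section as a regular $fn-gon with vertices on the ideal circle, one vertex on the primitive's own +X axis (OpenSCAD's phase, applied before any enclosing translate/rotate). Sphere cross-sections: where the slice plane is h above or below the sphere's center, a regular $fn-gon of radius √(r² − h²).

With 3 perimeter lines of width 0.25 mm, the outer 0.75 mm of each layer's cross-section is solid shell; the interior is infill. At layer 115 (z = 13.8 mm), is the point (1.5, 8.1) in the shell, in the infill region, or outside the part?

infill

At z = 13.8 mm: the r=9.5 cylinder gives a regular 24-gon of circumradius 9.5 (constant along its height); the cube at (14, 11.5) is not intersected at this z (z outside [-1, 6.5]); the r=4.5 cylinder at (2.5, -1.5) gives a regular 24-gon of circumradius 4.5 (constant along its height); the sphere at (3.5, 2.5) is not intersected at this z (|z−center|=15.800 > r=12); Taking the first minus the rest: starting from the r=9.5 cylinder, the r=4.5 cylinder at (2.5, -1.5) lies wholly inside it (removes its full 62.89 mm² and its 28.19 mm outline becomes a hole wall) — 1 connected region with 1 hole. Overall, the cross-section is one region with 1 hole. The nearest boundary edge runs (0.00, 9.50)→(2.46, 9.18); distance from the point to it = 1.19 mm. The point is inside the cross-section and 1.19 mm from the nearest boundary — more than the 0.75 mm shell width (3 × 0.25), so it's in the infill interior.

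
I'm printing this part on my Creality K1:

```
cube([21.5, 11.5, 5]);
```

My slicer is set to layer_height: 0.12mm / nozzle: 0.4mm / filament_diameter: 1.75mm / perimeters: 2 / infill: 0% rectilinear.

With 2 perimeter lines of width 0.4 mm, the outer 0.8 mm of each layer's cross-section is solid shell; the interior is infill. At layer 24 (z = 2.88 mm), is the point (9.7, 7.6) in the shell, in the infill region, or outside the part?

At z = 2.88 mm: the 21.5×11.5 cube contributes its full rectangle. Overall, the cross-section is a single solid region. The nearest boundary edge runs (21.50, 11.50)→(0.00, 11.50); distance from the point to it = 3.90 mm. The point is inside the cross-section and 3.90 mm from the nearest boundary — more than the 0.8 mm shell width (2 × 0.4), so it's in the infill interior.

infill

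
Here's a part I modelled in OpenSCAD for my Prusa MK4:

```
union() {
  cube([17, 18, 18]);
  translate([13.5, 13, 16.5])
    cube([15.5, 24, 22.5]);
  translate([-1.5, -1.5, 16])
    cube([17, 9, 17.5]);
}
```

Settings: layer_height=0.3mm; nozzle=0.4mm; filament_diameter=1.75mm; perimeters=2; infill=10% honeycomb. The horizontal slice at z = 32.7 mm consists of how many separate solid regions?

At z = 32.7 mm: the cube is not intersected at this z (z outside [0, 18]); the 15.5×24 cube at (13.5, 13) contributes its full rectangle; the cube at (-1.5, -1.5) (footprint 17×9) is included at this height; Merging all regions: the 2 present regions are separate (no shared area or edge), so areas and boundary lengths simply add and each stays a separate island — 2 connected regions. The result has 2 disconnected regions.

2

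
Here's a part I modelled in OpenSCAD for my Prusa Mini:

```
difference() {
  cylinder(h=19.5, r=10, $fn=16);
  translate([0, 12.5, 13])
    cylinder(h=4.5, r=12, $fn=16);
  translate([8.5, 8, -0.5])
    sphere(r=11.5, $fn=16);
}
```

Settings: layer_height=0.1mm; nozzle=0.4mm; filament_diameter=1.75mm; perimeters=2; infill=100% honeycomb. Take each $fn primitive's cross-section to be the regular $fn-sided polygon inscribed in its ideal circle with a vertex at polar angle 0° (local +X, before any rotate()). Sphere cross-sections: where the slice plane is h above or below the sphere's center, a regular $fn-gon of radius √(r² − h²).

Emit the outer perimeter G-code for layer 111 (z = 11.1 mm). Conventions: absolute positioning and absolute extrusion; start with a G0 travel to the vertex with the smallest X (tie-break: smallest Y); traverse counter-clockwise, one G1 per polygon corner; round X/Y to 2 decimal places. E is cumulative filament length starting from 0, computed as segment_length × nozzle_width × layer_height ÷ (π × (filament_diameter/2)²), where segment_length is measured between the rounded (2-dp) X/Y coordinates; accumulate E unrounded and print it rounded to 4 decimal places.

At z = 11.1 mm: the cylinder: section is a regular 16-gon, circumradius r=10; the cylinder at (0, 12.5) is absent (z outside [13, 17.5]); the sphere at (8.5, 8) is not intersected at this z (|z−center|=11.600 > r=11.5); Taking the first minus the rest: none of the subtracted shapes is present at this height, so the r=10 cylinder is unchanged — 1 connected region. The outline is a single polygon with 16 vertices. Extrusion per mm of travel: 0.4 × 0.1 / (π × 0.875²) = 0.016630. Accumulating E over each segment gives final E = 1.0383.

G0 X-10.00 Y0.00 Z11.10
G1 X-9.24 Y-3.83 E0.0649
G1 X-7.07 Y-7.07 E0.1298
G1 X-3.83 Y-9.24 E0.1946
G1 X0.00 Y-10.00 E0.2596
G1 X3.83 Y-9.24 E0.3245
G1 X7.07 Y-7.07 E0.3894
G1 X9.24 Y-3.83 E0.4542
G1 X10.00 Y0.00 E0.5191
G1 X9.24 Y3.83 E0.5841
G1 X7.07 Y7.07 E0.6489
G1 X3.83 Y9.24 E0.7138
G1 X0.00 Y10.00 E0.7787
G1 X-3.83 Y9.24 E0.8436
G1 X-7.07 Y7.07 E0.9085
G1 X-9.24 Y3.83 E0.9733
G1 X-10.00 Y0.00 E1.0383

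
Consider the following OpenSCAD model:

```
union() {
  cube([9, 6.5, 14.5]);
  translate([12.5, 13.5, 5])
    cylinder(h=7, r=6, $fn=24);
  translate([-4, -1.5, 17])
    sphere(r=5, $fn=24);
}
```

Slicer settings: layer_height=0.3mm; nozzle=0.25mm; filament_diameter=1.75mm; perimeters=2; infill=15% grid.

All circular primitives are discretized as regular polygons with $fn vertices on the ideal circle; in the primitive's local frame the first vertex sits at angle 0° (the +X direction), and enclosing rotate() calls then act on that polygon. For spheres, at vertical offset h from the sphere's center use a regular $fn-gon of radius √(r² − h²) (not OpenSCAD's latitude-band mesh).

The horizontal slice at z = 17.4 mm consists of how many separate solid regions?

At z = 17.4 mm: the cube is absent (z outside [0, 14.5]); the cylinder at (12.5, 13.5) does not reach this height (z outside [5, 12]); the r=5 sphere at (-4, -1.5) slices to a regular 24-gon of circumradius 4.984 (√(r²−h²) with h=0.4 from center); Merging all regions: only the r=5 sphere at (-4, -1.5) is present, so the union is just that shape — 1 connected region. The result has 1 disconnected region.

1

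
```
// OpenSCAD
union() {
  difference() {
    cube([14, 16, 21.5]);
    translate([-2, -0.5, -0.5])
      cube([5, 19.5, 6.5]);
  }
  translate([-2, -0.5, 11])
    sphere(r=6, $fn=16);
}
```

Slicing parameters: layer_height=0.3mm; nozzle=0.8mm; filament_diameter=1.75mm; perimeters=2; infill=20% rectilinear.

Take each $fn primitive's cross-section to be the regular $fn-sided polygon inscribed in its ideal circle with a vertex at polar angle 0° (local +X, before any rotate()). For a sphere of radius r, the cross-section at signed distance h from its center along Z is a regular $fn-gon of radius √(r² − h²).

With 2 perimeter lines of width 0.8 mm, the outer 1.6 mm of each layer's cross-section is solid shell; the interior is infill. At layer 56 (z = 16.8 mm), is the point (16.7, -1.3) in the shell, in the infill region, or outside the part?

outside

At z = 16.8 mm: the cube (footprint 14×16) is included at this height; the cube at (-2, -0.5) does not reach this height (z outside [-0.5, 6]); After the difference (first − rest): none of the subtracted shapes is present at this height, so the 14×16 cube is unchanged — 1 connected region; the r=6 sphere at (-2, -0.5) contributes a regular 16-gon of circumradius √(6²−5.8²) = 1.536; Taking the union: the 2 present regions are separate (no shared area or edge), so areas and boundary lengths simply add and each stays a separate island — 2 connected regions. Overall, the cross-section has 2 separate islands. The nearest boundary edge runs (14.00, 16.00)→(14.00, 0.00); distance from the point to it = 3.00 mm. The point is not inside any of the regions above, so it lies outside the cross-section (3.00 mm from the nearest boundary).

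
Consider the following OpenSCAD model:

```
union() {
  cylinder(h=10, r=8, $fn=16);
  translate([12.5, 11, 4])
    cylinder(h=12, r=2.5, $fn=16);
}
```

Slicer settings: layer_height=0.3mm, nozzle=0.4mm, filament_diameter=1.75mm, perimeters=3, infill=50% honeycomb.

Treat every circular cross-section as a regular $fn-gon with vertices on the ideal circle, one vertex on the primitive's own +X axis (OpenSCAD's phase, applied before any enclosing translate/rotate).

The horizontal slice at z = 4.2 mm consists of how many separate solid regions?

2

At z = 4.2 mm: the cylinder: section is a regular 16-gon, circumradius r=8; the cylinder at (12.5, 11): section is a regular 16-gon, circumradius r=2.5; Merging all regions: the 2 present regions are separate (no shared area or edge), so areas and boundary lengths simply add and each stays a separate island — 2 connected regions. The result has 2 disconnected regions.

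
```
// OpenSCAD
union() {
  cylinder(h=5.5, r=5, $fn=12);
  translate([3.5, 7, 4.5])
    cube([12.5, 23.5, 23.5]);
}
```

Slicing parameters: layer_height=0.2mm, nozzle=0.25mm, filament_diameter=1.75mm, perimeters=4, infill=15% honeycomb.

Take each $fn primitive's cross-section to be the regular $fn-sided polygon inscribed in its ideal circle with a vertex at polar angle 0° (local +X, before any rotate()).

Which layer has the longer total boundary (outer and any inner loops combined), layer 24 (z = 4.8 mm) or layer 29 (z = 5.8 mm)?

Layer 24 (z = 4.8): the r=5 cylinder gives a regular 12-gon of circumradius 5 (constant along its height) (perimeter = 2·12·5.000·sin(180°/12) = 31.06 mm); the cube at (3.5, 7) (footprint 12.5×23.5) is included at this height (perimeter 72.00 mm); Combining (union): the 2 present regions are separate (no shared area or edge), so areas and boundary lengths simply add and each stays a separate island — boundary = 103.06 mm. So its perimeter = 103.06 mm. Layer 29 (z = 5.8): the cylinder is absent (z outside [0, 5.5]); the 12.5×23.5 cube at (3.5, 7) contributes its full rectangle (perimeter 72.00 mm); Combining (union): only the 12.5×23.5 cube at (3.5, 7) is present, so the union is just that shape — boundary = 72.00 mm. So its perimeter = 72.00 mm. Layer 24 is larger (103.06 vs 72.00 mm).

layer 24 (z = 4.8 mm)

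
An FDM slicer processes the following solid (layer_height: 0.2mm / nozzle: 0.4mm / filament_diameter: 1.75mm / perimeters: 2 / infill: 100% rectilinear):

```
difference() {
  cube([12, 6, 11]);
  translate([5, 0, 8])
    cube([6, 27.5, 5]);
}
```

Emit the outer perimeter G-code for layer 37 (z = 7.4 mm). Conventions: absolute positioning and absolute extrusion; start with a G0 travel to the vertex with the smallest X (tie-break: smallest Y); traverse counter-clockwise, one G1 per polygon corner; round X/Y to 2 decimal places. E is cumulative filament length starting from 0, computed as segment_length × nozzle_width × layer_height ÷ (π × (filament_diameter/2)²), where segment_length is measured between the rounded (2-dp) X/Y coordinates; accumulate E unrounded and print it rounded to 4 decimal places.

At z = 7.4 mm: the cube (footprint 12×6) is included at this height; the cube at (5, 0) does not reach this height (z outside [8, 13]); Subtracting the remaining from the first: none of the subtracted shapes is present at this height, so the 12×6 cube is unchanged — 1 connected region. The outline is a single polygon with 4 vertices. Extrusion per mm of travel: 0.4 × 0.2 / (π × 0.875²) = 0.033260. Accumulating E over each segment gives final E = 1.1974.

G0 X0.00 Y0.00 Z7.40
G1 X12.00 Y0.00 E0.3991
G1 X12.00 Y6.00 E0.5987
G1 X0.00 Y6.00 E0.9978
G1 X0.00 Y0.00 E1.1974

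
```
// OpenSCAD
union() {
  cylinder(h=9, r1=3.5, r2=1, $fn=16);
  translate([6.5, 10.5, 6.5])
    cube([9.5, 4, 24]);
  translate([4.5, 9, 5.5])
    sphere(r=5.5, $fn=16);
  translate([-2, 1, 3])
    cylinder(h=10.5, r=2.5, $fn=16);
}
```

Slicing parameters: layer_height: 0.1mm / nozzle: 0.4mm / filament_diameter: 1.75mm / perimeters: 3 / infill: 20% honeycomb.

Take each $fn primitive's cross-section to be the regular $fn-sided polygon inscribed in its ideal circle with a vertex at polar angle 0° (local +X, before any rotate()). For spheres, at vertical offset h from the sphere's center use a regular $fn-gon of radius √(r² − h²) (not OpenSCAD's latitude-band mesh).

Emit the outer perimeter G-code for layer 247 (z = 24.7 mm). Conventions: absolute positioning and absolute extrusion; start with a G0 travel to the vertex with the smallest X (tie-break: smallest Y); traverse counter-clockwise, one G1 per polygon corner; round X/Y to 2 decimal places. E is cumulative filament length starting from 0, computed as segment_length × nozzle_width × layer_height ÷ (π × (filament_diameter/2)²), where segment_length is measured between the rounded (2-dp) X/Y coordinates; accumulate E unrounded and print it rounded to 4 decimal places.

At z = 24.7 mm: the cone is not intersected at this z (z outside [0, 9]); the 9.5×4 cube at (6.5, 10.5) contributes its full rectangle; the sphere at (4.5, 9) is not intersected at this z (|z−center|=19.200 > r=5.5); the cylinder at (-2, 1) is not intersected at this z (z outside [3, 13.5]); Combining (union): only the 9.5×4 cube at (6.5, 10.5) is present, so the union is just that shape — 1 connected region. The outline is a single polygon with 4 vertices. Extrusion per mm of travel: 0.4 × 0.1 / (π × 0.875²) = 0.016630. Accumulating E over each segment gives final E = 0.4490.

G0 X6.50 Y10.50 Z24.70
G1 X16.00 Y10.50 E0.1580
G1 X16.00 Y14.50 E0.2245
G1 X6.50 Y14.50 E0.3825
G1 X6.50 Y10.50 E0.4490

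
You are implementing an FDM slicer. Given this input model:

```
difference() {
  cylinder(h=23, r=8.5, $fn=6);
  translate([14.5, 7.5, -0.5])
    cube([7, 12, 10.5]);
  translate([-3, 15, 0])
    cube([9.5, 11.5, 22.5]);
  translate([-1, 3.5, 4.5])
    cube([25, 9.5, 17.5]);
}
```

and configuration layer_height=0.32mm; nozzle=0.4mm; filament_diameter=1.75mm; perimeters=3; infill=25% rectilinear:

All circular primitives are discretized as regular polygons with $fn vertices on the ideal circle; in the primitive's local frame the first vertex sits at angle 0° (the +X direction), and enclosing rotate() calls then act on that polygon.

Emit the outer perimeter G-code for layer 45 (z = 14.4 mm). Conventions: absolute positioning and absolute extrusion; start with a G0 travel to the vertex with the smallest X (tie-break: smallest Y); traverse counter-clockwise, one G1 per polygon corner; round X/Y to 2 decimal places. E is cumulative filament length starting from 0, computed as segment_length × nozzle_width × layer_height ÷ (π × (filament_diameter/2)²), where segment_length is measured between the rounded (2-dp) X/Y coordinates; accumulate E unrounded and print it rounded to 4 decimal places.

At z = 14.4 mm: the r=8.5 cylinder contributes a regular 6-gon of circumradius 8.5; the cube at (14.5, 7.5) does not reach this height (z outside [-0.5, 10]); the cube at (-3, 15) is present — its section is the full 9.5×11.5 rectangle; the cube at (-1, 3.5) (footprint 25×9.5) is included at this height; Taking the first minus the rest: starting from the r=8.5 cylinder, the 9.5×11.5 cube at (-3, 15) misses the remaining region (no effect); the 25×9.5 cube at (-1, 3.5) partially overlaps it — only the 24.58 mm² overlap (of its 237.50 mm²) is removed, clipping the outline — 1 connected region. The outline is a single polygon with 8 vertices. Extrusion per mm of travel: 0.4 × 0.32 / (π × 0.875²) = 0.053216. Accumulating E over each segment gives final E = 2.8007.

G0 X-8.50 Y0.00 Z14.40
G1 X-4.25 Y-7.36 E0.4523
G1 X4.25 Y-7.36 E0.9046
G1 X8.50 Y0.00 E1.3569
G1 X6.48 Y3.50 E1.5720
G1 X-1.00 Y3.50 E1.9700
G1 X-1.00 Y7.36 E2.1754
G1 X-4.25 Y7.36 E2.3484
G1 X-8.50 Y0.00 E2.8007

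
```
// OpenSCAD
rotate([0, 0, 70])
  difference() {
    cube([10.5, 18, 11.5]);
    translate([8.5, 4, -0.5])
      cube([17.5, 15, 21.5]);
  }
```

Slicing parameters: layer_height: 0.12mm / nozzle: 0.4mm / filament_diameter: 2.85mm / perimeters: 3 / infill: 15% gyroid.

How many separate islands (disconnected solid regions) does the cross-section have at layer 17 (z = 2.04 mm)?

1

At z = 2.04 mm: the cube (footprint 10.5×18) is included at this height; the 17.5×15 cube at (8.5, 4) contributes its full rectangle; After the difference (first − rest): starting from the 10.5×18 cube, the 17.5×15 cube at (8.5, 4) partially overlaps it — only the 28.00 mm² overlap (of its 262.50 mm²) is removed, clipping the outline — 1 connected region; (whole slice rotated 70° about Z — lengths, areas and connectivity unchanged). Overall, the cross-section is a single solid region. Island count = 1.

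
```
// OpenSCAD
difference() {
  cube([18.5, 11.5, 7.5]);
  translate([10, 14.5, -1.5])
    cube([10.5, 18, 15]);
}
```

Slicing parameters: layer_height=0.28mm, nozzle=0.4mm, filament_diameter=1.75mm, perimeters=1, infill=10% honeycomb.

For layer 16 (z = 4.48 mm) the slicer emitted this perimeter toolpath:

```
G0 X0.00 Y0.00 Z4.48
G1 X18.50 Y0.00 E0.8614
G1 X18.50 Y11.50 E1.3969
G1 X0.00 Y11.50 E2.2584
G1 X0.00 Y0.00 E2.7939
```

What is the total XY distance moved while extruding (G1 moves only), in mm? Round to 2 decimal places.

60.00 mm

Sum the Euclidean lengths of each G1 segment: total = 60.00 mm.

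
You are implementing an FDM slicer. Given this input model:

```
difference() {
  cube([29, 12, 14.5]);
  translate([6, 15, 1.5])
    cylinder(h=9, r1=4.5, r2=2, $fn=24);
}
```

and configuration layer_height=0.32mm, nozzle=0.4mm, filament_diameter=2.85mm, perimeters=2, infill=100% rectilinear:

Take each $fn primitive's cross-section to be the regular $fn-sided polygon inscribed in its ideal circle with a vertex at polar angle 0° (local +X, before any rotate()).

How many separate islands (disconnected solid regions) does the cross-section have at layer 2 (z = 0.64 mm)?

At z = 0.64 mm: the cube is present — its section is the full 29×12 rectangle; the cone at (6, 15) does not reach this height (z outside [1.5, 10.5]); Subtracting the remaining from the first: none of the subtracted shapes is present at this height, so the 29×12 cube is unchanged — 1 connected region. Overall, the cross-section is a single solid region. Island count = 1.

1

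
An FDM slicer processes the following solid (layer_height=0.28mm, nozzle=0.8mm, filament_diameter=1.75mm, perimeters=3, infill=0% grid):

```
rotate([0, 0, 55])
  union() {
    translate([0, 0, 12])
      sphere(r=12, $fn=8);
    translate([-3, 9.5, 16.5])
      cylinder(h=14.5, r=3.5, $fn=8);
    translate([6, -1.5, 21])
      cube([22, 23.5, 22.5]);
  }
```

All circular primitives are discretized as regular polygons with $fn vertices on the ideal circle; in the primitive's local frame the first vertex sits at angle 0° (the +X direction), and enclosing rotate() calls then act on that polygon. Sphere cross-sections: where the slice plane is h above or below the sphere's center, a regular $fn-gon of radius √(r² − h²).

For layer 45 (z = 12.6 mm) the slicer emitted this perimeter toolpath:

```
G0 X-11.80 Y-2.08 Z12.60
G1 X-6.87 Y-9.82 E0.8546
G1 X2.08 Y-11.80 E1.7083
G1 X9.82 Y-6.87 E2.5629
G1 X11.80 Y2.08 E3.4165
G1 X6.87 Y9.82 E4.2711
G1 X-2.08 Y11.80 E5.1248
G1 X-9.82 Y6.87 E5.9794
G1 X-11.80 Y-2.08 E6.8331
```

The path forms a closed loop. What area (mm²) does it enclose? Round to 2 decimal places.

406.16 mm²

Apply the shoelace formula to the sequence of (X, Y) vertices; enclosed area = 406.16 mm².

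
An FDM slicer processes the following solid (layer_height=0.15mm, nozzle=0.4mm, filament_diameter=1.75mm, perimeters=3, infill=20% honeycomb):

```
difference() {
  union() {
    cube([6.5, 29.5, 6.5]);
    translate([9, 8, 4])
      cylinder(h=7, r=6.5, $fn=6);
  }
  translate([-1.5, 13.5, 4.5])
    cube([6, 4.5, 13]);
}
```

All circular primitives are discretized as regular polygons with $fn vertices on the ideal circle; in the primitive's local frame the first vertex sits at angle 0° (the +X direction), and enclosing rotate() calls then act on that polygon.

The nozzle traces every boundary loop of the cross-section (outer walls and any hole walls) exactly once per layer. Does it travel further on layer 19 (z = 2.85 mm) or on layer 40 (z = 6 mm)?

layer 40 (z = 6 mm)

Layer 19 (z = 2.85): the cube is present — its section is the full 6.5×29.5 rectangle (perimeter 72.00 mm); the cylinder at (9, 8) is not intersected at this z (z outside [4, 11]); Taking the union: only the 6.5×29.5 cube is present, so the union is just that shape — boundary = 72.00 mm; the cube at (-1.5, 13.5) does not reach this height (z outside [4.5, 17.5]); Taking the first minus the rest: none of the subtracted shapes is present at this height, so the result so far is unchanged — boundary = 72.00 mm. So its perimeter = 72.00 mm. Layer 40 (z = 6): the 6.5×29.5 cube contributes its full rectangle (perimeter 72.00 mm); the r=6.5 cylinder at (9, 8) contributes a regular 6-gon of circumradius 6.5 (perimeter = 2·6·6.500·sin(180°/6) = 39.00 mm); Combining (union): the regions partially overlap (shared area 26.74 mm²), so the edge portions inside another operand are dropped and the merged outline is re-measured after clipping — boundary = 85.24 mm; the cube at (-1.5, 13.5) (footprint 6×4.5) is included at this height (perimeter 21.00 mm); After the difference (first − rest): starting from the result so far, the 6×4.5 cube at (-1.5, 13.5) partially overlaps it — only the 20.25 mm² overlap (of its 27.00 mm²) is removed, clipping the outline — boundary = 94.24 mm. So its perimeter = 94.24 mm. Layer 40 is larger (94.24 vs 72.00 mm).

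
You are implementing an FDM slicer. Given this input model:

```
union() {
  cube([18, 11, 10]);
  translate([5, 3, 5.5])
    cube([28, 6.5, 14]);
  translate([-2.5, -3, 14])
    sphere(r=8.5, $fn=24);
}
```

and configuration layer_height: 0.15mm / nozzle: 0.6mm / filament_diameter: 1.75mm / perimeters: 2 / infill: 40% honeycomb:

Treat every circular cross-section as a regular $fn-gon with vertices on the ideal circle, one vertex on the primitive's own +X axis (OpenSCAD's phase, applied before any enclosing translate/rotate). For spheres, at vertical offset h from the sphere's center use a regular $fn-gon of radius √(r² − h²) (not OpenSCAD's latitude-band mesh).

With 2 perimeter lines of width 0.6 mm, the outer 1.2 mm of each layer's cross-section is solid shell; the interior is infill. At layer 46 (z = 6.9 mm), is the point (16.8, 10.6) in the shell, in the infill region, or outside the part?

At z = 6.9 mm: the cube (footprint 18×11) is included at this height; the cube at (5, 3) is present — its section is the full 28×6.5 rectangle; the r=8.5 sphere at (-2.5, -3) contributes a regular 24-gon of circumradius √(8.5²−7.1²) = 4.673; Taking the union: the regions partially overlap (shared area 85.03 mm²), so overlapping operands fuse into one piece — 1 connected region. Overall, the cross-section is a single solid region. The nearest boundary edge runs (0.00, 11.00)→(18.00, 11.00); distance from the point to it = 0.40 mm. The point is inside the cross-section, 0.40 mm from the nearest boundary — within the 1.2 mm shell band (2 × 0.6).

shell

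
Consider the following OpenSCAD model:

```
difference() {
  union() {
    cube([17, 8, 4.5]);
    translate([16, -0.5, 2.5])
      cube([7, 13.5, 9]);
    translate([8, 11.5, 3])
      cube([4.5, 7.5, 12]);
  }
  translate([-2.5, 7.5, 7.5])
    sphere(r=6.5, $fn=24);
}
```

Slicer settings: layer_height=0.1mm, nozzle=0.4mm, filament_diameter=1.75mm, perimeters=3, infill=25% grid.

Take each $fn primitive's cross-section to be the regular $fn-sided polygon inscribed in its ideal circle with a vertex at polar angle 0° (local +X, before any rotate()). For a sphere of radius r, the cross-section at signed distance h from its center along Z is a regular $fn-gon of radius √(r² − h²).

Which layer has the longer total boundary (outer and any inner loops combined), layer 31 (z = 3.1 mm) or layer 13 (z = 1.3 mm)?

layer 31 (z = 3.1 mm)

Layer 31 (z = 3.1): the cube is present — its section is the full 17×8 rectangle (perimeter 50.00 mm); the 7×13.5 cube at (16, -0.5) contributes its full rectangle (perimeter 41.00 mm); the cube at (8, 11.5) is present — its section is the full 4.5×7.5 rectangle (perimeter 24.00 mm); Merging all regions: the regions partially overlap (shared area 8.00 mm²), so the edge portions inside another operand are dropped and the merged outline is re-measured after clipping — boundary = 97.00 mm; the r=6.5 sphere at (-2.5, 7.5) contributes a regular 24-gon of circumradius √(6.5²−4.4²) = 4.784 (perimeter = 2·24·4.784·sin(180°/24) = 29.98 mm); Subtracting the remaining from the first: starting from the result so far, the r=6.5 sphere at (-2.5, 7.5) partially overlaps it — only the 7.58 mm² overlap (of its 71.09 mm²) is removed, clipping the outline — boundary = 95.59 mm. So its perimeter = 95.59 mm. Layer 13 (z = 1.3): the 17×8 cube contributes its full rectangle (perimeter 50.00 mm); the cube at (16, -0.5) is not intersected at this z (z outside [2.5, 11.5]); the cube at (8, 11.5) is absent (z outside [3, 15]); Merging all regions: only the 17×8 cube is present, so the union is just that shape — boundary = 50.00 mm; the r=6.5 sphere at (-2.5, 7.5) slices to a regular 24-gon of circumradius 1.952 (√(r²−h²) with h=6.2 from center) (perimeter = 2·24·1.952·sin(180°/24) = 12.23 mm); After the difference (first − rest): starting from the result so far, the r=6.5 sphere at (-2.5, 7.5) misses the remaining region (no effect) — boundary = 50.00 mm. So its perimeter = 50.00 mm. Layer 31 is larger (95.59 vs 50.00 mm).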